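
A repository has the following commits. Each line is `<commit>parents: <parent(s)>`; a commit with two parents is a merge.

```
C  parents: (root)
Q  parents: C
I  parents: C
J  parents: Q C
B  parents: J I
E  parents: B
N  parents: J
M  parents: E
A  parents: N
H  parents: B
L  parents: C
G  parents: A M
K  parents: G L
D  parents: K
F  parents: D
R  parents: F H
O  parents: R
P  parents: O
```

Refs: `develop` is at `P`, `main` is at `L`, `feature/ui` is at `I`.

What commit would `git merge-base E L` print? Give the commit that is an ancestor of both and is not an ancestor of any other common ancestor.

C

Ancestors of E: {B, C, E, I, J, Q}.
Ancestors of L: {C, L}.
Common ancestors: {C}.
The only common ancestor is C, so it is the merge base.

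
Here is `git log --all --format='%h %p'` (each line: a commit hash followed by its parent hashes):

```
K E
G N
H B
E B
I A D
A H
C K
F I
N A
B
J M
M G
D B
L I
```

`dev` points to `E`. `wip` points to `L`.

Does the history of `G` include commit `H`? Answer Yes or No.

Yes

Ancestors of G (commits reachable by following parents): {A, B, G, H, N}.
H is in that set, so it is an ancestor of G.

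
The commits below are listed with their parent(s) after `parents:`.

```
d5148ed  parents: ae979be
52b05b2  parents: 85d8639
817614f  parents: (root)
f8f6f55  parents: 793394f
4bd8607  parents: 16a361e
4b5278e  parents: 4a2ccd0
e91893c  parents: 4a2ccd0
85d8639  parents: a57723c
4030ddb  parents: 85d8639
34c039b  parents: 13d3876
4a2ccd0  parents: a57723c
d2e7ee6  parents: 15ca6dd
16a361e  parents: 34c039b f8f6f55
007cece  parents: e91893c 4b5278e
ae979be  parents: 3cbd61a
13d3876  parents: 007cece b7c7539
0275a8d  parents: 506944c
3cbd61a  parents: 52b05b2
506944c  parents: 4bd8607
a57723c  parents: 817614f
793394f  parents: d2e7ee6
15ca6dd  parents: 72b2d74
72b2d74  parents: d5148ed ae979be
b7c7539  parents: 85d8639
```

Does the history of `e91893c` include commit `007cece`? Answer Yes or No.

Ancestors of e91893c: {4a2ccd0, 817614f, a57723c, e91893c}.
007cece is not in that set, so it is not an ancestor of e91893c.

No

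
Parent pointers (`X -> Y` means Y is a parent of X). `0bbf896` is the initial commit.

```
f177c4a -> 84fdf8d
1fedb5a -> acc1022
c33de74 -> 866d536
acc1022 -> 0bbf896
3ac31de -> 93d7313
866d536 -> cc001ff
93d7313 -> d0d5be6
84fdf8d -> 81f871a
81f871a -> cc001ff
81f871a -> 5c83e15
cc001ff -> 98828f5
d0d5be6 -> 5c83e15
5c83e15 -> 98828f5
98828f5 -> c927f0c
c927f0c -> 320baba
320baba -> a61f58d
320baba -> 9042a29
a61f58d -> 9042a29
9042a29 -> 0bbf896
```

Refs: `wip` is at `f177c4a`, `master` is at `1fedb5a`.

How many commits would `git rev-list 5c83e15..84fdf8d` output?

Reachable from 84fdf8d: {0bbf896, 320baba, 5c83e15, 81f871a, 84fdf8d, 9042a29, 98828f5, a61f58d, c927f0c, cc001ff}.
Reachable from 5c83e15: {0bbf896, 320baba, 5c83e15, 9042a29, 98828f5, a61f58d, c927f0c}.
In 84fdf8d's history but not 5c83e15's: {81f871a, 84fdf8d, cc001ff} — 3 commits.

3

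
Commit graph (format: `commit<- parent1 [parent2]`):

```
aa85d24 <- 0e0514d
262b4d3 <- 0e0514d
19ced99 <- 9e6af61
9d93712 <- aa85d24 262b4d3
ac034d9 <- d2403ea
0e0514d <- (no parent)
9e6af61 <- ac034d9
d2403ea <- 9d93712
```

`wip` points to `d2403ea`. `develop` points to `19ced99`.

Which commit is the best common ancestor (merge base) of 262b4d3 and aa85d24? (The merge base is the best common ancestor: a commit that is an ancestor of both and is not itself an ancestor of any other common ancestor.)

0e0514d

Ancestors of 262b4d3: {0e0514d, 262b4d3}.
Ancestors of aa85d24: {0e0514d, aa85d24}.
Common ancestors: {0e0514d}.
The only common ancestor is 0e0514d, so it is the merge base.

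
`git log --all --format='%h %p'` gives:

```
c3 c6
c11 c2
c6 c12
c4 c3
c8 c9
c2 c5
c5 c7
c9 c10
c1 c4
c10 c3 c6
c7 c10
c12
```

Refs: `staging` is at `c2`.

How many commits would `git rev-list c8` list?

Walking parent pointers from c8: reachable set = {c10, c12, c3, c6, c8, c9}.
That is 6 commits.

6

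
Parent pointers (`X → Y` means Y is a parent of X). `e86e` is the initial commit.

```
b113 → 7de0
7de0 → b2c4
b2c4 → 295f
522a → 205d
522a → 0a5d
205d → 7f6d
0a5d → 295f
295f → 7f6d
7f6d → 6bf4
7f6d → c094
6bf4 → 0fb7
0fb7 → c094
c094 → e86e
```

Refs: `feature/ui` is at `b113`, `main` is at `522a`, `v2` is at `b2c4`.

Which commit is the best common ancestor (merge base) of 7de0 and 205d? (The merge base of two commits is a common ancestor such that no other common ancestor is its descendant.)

7f6d

Ancestors of 7de0: {0fb7, 295f, 6bf4, 7de0, 7f6d, b2c4, c094, e86e}.
Ancestors of 205d: {0fb7, 205d, 6bf4, 7f6d, c094, e86e}.
Common ancestors: {0fb7, 6bf4, 7f6d, c094, e86e}.
Among these, 7f6d is not an ancestor of any other common ancestor — it is the merge base.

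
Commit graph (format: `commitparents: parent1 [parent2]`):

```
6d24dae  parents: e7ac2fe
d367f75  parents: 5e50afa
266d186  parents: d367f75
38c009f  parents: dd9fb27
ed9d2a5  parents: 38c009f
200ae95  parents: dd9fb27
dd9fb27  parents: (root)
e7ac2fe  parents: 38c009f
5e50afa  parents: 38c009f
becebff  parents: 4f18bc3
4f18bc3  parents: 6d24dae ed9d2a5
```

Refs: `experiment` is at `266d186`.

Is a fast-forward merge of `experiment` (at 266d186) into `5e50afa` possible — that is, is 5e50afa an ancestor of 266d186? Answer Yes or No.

A fast-forward from 5e50afa to 266d186 is possible iff 5e50afa is an ancestor of 266d186.
Ancestors of 266d186: {266d186, 38c009f, 5e50afa, d367f75, dd9fb27}.
5e50afa is among them, so fast-forward is possible.

Yes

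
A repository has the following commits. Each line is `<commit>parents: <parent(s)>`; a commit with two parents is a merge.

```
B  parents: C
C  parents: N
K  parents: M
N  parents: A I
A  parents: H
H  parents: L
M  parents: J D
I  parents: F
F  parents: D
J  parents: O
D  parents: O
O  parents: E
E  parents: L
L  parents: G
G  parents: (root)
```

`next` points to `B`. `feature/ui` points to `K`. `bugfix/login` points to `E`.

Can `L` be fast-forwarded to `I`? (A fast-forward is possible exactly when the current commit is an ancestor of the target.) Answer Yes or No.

Yes

A fast-forward from L to I is possible iff L is an ancestor of I.
Ancestors of I: {D, E, F, G, I, L, O}.
L is among them, so fast-forward is possible.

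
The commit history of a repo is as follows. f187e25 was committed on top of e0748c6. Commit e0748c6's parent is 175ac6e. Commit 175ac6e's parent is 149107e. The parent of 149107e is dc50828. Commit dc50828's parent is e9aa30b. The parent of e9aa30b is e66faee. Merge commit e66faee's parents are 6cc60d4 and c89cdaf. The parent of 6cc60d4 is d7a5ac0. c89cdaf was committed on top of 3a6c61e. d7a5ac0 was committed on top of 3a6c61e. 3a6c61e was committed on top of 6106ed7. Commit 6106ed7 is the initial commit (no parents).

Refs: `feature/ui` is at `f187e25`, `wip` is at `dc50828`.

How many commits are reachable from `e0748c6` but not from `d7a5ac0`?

Reachable from e0748c6: {149107e, 175ac6e, 3a6c61e, 6106ed7, 6cc60d4, c89cdaf, d7a5ac0, dc50828, e0748c6, e66faee, e9aa30b}.
Reachable from d7a5ac0: {3a6c61e, 6106ed7, d7a5ac0}.
In e0748c6's history but not d7a5ac0's: {149107e, 175ac6e, 6cc60d4, c89cdaf, dc50828, e0748c6, e66faee, e9aa30b} — 8 commits.

8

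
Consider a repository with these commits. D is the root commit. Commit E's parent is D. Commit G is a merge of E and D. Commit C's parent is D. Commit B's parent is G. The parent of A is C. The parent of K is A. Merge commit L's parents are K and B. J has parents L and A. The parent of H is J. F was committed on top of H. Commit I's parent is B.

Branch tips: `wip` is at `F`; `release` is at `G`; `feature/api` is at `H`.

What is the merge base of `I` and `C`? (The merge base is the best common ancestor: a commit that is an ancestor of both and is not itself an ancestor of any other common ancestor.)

D

Ancestors of I: {B, D, E, G, I}.
Ancestors of C: {C, D}.
Common ancestors: {D}.
The only common ancestor is D, so it is the merge base.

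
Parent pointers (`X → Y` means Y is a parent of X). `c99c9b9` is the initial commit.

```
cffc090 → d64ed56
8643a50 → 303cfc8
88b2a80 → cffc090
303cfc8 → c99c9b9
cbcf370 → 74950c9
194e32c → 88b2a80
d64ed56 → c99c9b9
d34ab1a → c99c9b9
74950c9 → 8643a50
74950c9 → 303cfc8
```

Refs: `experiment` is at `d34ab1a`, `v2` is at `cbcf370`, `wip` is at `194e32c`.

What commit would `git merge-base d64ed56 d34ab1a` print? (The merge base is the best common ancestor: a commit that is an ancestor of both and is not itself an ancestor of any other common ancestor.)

Ancestors of d64ed56: {c99c9b9, d64ed56}.
Ancestors of d34ab1a: {c99c9b9, d34ab1a}.
Common ancestors: {c99c9b9}.
The only common ancestor is c99c9b9, so it is the merge base.

c99c9b9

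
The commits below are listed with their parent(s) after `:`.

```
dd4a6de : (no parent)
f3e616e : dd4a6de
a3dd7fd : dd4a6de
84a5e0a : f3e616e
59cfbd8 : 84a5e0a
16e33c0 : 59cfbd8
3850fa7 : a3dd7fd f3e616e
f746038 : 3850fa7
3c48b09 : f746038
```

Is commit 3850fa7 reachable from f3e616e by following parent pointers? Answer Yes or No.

No

Ancestors of f3e616e: {dd4a6de, f3e616e}.
3850fa7 is not in that set, so it is not an ancestor of f3e616e.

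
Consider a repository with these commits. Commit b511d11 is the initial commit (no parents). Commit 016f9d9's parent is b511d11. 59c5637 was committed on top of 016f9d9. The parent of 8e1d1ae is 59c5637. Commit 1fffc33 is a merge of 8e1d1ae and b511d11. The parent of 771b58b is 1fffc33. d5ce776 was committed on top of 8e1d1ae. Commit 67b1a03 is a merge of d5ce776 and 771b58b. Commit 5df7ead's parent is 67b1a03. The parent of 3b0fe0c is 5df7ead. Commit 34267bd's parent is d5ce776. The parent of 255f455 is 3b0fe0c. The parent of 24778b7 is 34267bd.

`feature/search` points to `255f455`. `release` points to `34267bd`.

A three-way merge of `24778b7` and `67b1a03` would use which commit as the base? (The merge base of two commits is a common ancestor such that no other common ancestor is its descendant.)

Ancestors of 24778b7: {016f9d9, 24778b7, 34267bd, 59c5637, 8e1d1ae, b511d11, d5ce776}.
Ancestors of 67b1a03: {016f9d9, 1fffc33, 59c5637, 67b1a03, 771b58b, 8e1d1ae, b511d11, d5ce776}.
Common ancestors: {016f9d9, 59c5637, 8e1d1ae, b511d11, d5ce776}.
Among these, d5ce776 is not an ancestor of any other common ancestor — it is the merge base.

d5ce776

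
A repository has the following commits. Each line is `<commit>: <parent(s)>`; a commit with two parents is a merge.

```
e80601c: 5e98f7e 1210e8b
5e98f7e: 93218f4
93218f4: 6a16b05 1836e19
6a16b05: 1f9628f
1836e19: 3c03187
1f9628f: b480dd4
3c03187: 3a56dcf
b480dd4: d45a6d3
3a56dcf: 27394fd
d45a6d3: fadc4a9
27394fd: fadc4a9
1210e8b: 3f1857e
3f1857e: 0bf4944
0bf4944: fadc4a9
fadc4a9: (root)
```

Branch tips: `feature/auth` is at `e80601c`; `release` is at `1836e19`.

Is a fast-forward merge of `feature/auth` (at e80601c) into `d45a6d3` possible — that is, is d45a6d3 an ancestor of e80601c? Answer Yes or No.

A fast-forward from d45a6d3 to e80601c is possible iff d45a6d3 is an ancestor of e80601c.
Ancestors of e80601c: {0bf4944, 1210e8b, 1836e19, 1f9628f, 27394fd, 3a56dcf, 3c03187, 3f1857e, 5e98f7e, 6a16b05, 93218f4, b480dd4, d45a6d3, e80601c, fadc4a9}.
d45a6d3 is among them, so fast-forward is possible.

Yes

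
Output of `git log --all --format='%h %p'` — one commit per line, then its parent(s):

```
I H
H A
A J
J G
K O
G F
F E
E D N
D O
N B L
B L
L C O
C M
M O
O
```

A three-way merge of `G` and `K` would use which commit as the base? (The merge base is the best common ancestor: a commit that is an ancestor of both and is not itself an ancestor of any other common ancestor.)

Ancestors of G: {B, C, D, E, F, G, L, M, N, O}.
Ancestors of K: {K, O}.
Common ancestors: {O}.
The only common ancestor is O, so it is the merge base.

O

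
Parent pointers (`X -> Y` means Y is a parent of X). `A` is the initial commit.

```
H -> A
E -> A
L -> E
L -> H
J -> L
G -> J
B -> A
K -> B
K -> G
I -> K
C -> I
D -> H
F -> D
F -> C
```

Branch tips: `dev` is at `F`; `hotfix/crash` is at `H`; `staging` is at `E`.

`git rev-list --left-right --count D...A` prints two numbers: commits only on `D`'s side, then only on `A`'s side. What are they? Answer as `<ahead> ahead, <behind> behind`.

2 ahead, 0 behind

Reachable from D: {A, D, H}.
Reachable from A: {A}.
Only in D's history (ahead): {D, H} — 2.
Only in A's history (behind): {} — 0.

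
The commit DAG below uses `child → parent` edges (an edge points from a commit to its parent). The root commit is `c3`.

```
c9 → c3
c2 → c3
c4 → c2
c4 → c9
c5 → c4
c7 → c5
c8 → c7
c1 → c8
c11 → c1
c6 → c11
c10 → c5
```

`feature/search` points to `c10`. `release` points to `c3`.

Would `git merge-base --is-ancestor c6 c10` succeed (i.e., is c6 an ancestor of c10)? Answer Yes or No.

No

Ancestors of c10: {c10, c2, c3, c4, c5, c9}.
c6 is not in that set, so it is not an ancestor of c10.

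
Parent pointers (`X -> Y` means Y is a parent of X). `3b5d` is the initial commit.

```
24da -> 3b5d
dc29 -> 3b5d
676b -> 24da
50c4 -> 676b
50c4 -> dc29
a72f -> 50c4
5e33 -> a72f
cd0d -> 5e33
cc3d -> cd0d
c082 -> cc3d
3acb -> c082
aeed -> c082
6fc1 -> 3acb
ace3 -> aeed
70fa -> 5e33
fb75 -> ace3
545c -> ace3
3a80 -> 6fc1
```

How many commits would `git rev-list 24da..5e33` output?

5

Reachable from 5e33: {24da, 3b5d, 50c4, 5e33, 676b, a72f, dc29}.
Reachable from 24da: {24da, 3b5d}.
In 5e33's history but not 24da's: {50c4, 5e33, 676b, a72f, dc29} — 5 commits.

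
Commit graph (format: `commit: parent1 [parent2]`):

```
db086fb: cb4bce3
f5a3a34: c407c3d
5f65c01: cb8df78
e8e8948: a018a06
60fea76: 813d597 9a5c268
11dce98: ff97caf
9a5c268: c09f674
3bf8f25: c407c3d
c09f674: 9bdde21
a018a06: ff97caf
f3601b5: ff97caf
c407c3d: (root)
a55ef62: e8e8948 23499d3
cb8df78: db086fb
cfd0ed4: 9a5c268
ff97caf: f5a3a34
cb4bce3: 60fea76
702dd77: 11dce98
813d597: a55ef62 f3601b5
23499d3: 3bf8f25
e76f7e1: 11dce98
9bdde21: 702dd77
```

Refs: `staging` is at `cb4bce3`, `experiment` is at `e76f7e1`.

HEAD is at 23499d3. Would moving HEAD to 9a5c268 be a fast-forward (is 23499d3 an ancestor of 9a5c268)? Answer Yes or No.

A fast-forward from 23499d3 to 9a5c268 is possible iff 23499d3 is an ancestor of 9a5c268.
Ancestors of 9a5c268: {11dce98, 702dd77, 9a5c268, 9bdde21, c09f674, c407c3d, f5a3a34, ff97caf}.
23499d3 is not among them, so fast-forward is not possible.

No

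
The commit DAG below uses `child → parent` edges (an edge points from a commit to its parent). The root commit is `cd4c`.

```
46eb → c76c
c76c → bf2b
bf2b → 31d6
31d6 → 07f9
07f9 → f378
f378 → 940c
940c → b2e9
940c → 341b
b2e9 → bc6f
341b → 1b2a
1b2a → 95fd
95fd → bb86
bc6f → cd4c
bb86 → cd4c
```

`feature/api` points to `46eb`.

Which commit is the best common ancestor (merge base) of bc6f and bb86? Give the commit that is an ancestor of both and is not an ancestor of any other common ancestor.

Ancestors of bc6f: {bc6f, cd4c}.
Ancestors of bb86: {bb86, cd4c}.
Common ancestors: {cd4c}.
The only common ancestor is cd4c, so it is the merge base.

cd4c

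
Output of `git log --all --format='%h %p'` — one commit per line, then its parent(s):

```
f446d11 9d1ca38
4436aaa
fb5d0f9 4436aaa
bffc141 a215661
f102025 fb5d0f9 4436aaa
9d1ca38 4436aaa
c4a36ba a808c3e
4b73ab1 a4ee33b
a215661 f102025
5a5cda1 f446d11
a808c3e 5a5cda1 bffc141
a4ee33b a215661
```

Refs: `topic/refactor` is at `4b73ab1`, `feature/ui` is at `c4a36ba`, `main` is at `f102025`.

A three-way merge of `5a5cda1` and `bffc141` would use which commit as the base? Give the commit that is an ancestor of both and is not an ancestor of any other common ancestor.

Ancestors of 5a5cda1: {4436aaa, 5a5cda1, 9d1ca38, f446d11}.
Ancestors of bffc141: {4436aaa, a215661, bffc141, f102025, fb5d0f9}.
Common ancestors: {4436aaa}.
The only common ancestor is 4436aaa, so it is the merge base.

4436aaa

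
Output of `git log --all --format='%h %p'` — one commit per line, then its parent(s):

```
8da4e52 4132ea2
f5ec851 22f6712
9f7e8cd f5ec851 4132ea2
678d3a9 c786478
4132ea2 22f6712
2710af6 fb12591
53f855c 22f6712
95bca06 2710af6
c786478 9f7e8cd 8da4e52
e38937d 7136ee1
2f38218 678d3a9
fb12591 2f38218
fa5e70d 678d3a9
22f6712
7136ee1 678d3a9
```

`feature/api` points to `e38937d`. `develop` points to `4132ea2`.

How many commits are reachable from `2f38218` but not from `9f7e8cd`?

4

Reachable from 2f38218: {22f6712, 2f38218, 4132ea2, 678d3a9, 8da4e52, 9f7e8cd, c786478, f5ec851}.
Reachable from 9f7e8cd: {22f6712, 4132ea2, 9f7e8cd, f5ec851}.
In 2f38218's history but not 9f7e8cd's: {2f38218, 678d3a9, 8da4e52, c786478} — 4 commits.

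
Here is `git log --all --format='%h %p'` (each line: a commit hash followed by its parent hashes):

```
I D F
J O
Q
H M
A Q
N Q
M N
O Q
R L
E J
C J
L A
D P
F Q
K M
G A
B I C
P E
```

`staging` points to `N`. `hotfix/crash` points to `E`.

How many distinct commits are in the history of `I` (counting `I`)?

8

Walking parent pointers from I: reachable set = {D, E, F, I, J, O, P, Q}.
That is 8 commits.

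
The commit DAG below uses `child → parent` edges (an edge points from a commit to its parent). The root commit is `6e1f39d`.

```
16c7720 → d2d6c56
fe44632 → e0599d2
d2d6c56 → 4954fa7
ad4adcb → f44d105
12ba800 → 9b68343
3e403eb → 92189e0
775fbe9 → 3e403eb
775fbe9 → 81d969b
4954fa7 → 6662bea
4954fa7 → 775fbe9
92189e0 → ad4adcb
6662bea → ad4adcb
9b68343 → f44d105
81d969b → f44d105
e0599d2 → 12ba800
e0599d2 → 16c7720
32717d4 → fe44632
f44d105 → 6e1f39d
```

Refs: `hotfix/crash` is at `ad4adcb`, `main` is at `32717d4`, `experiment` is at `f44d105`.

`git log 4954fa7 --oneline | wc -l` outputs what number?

9

Walking parent pointers from 4954fa7: reachable set = {3e403eb, 4954fa7, 6662bea, 6e1f39d, 775fbe9, 81d969b, 92189e0, ad4adcb, f44d105}.
That is 9 commits.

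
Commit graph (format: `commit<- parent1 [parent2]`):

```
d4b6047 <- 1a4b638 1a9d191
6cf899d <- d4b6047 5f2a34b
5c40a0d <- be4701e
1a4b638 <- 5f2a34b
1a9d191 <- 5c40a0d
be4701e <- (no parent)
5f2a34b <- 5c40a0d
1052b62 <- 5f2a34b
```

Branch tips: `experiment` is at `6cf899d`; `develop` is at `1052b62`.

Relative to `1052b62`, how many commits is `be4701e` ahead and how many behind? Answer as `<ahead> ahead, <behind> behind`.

0 ahead, 3 behind

Reachable from be4701e: {be4701e}.
Reachable from 1052b62: {1052b62, 5c40a0d, 5f2a34b, be4701e}.
Only in be4701e's history (ahead): {} — 0.
Only in 1052b62's history (behind): {1052b62, 5c40a0d, 5f2a34b} — 3.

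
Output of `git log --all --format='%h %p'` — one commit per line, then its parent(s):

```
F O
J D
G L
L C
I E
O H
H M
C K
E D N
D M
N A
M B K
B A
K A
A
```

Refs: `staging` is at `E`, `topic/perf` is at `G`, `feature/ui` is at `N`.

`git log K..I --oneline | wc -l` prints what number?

Reachable from I: {A, B, D, E, I, K, M, N}.
Reachable from K: {A, K}.
In I's history but not K's: {B, D, E, I, M, N} — 6 commits.

6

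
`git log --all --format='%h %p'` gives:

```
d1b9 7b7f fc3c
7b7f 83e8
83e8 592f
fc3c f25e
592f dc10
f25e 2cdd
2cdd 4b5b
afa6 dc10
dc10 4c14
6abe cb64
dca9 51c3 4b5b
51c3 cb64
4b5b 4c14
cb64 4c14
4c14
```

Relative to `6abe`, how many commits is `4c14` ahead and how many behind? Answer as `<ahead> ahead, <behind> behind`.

Reachable from 4c14: {4c14}.
Reachable from 6abe: {4c14, 6abe, cb64}.
Only in 4c14's history (ahead): {} — 0.
Only in 6abe's history (behind): {6abe, cb64} — 2.

0 ahead, 2 behind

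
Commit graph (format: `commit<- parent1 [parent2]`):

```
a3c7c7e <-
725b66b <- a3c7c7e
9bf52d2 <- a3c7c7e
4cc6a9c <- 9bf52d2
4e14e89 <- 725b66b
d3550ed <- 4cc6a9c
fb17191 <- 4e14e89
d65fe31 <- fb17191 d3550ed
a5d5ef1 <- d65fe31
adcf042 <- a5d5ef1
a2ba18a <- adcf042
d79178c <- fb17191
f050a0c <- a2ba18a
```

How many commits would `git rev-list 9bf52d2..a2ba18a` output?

9

Reachable from a2ba18a: {4cc6a9c, 4e14e89, 725b66b, 9bf52d2, a2ba18a, a3c7c7e, a5d5ef1, adcf042, d3550ed, d65fe31, fb17191}.
Reachable from 9bf52d2: {9bf52d2, a3c7c7e}.
In a2ba18a's history but not 9bf52d2's: {4cc6a9c, 4e14e89, 725b66b, a2ba18a, a5d5ef1, adcf042, d3550ed, d65fe31, fb17191} — 9 commits.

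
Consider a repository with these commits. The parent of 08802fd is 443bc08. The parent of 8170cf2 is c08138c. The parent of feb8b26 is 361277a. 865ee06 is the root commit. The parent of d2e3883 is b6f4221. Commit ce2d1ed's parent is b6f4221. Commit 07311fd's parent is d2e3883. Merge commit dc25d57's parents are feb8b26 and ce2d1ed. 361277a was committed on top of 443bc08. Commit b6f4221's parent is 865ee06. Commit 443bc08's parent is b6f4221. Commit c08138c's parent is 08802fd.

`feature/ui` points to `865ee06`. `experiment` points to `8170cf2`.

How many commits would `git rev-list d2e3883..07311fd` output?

Reachable from 07311fd: {07311fd, 865ee06, b6f4221, d2e3883}.
Reachable from d2e3883: {865ee06, b6f4221, d2e3883}.
In 07311fd's history but not d2e3883's: {07311fd} — 1 commit.

1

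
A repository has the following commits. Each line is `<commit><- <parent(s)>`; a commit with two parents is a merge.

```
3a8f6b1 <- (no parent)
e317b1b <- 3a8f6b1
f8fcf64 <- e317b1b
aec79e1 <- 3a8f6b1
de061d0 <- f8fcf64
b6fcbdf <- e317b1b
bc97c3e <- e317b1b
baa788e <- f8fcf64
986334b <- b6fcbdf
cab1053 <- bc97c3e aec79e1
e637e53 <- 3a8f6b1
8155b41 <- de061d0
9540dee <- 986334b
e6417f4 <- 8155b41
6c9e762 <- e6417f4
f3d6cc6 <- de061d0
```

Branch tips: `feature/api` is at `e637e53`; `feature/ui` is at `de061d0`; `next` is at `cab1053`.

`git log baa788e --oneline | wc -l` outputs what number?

Walking parent pointers from baa788e: reachable set = {3a8f6b1, baa788e, e317b1b, f8fcf64}.
That is 4 commits.

4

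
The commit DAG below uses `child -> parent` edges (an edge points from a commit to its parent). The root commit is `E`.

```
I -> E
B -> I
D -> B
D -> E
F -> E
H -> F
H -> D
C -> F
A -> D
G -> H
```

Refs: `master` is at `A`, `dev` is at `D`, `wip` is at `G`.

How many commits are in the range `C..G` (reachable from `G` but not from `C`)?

Reachable from G: {B, D, E, F, G, H, I}.
Reachable from C: {C, E, F}.
In G's history but not C's: {B, D, G, H, I} — 5 commits.

5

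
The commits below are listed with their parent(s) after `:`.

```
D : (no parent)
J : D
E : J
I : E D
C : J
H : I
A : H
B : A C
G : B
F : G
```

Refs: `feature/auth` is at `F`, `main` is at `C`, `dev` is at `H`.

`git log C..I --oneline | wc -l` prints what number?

Reachable from I: {D, E, I, J}.
Reachable from C: {C, D, J}.
In I's history but not C's: {E, I} — 2 commits.

2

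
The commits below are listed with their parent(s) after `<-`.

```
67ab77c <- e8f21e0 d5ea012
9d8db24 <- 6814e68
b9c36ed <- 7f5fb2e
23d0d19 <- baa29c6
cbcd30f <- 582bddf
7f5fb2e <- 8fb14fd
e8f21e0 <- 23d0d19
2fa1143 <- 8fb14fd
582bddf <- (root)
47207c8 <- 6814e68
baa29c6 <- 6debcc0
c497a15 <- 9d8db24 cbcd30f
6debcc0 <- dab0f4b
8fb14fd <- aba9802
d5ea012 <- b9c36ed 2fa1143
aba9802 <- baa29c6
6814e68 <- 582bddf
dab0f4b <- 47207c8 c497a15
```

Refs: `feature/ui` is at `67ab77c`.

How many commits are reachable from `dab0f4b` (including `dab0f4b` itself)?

7

Walking parent pointers from dab0f4b: reachable set = {47207c8, 582bddf, 6814e68, 9d8db24, c497a15, cbcd30f, dab0f4b}.
That is 7 commits.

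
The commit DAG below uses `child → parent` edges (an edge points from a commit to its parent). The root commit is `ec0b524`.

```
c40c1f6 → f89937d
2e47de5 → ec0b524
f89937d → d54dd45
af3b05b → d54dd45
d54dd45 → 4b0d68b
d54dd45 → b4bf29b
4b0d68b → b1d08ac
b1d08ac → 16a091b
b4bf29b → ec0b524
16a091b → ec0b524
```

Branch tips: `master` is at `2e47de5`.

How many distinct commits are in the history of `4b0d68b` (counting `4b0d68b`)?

4

Walking parent pointers from 4b0d68b: reachable set = {16a091b, 4b0d68b, b1d08ac, ec0b524}.
That is 4 commits.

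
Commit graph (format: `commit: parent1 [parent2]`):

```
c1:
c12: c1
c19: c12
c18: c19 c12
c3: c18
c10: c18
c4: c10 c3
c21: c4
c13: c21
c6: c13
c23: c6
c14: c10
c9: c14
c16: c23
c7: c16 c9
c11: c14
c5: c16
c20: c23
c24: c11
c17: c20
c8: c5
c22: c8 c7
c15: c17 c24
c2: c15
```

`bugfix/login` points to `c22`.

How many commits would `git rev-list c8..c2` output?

Reachable from c2: {c1, c10, c11, c12, c13, c14, c15, c17, c18, c19, c2, c20, c21, c23, c24, c3, c4, c6}.
Reachable from c8: {c1, c10, c12, c13, c16, c18, c19, c21, c23, c3, c4, c5, c6, c8}.
In c2's history but not c8's: {c11, c14, c15, c17, c2, c20, c24} — 7 commits.

7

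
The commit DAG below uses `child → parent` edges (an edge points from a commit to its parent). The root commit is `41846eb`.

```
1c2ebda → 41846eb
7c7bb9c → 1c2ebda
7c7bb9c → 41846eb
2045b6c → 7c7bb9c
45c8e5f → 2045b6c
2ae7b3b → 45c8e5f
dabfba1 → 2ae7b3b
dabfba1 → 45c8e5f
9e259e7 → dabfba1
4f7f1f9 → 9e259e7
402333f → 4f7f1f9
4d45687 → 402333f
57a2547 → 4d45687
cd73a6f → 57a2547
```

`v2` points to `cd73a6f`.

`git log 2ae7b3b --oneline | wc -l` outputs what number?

6

Walking parent pointers from 2ae7b3b: reachable set = {1c2ebda, 2045b6c, 2ae7b3b, 41846eb, 45c8e5f, 7c7bb9c}.
That is 6 commits.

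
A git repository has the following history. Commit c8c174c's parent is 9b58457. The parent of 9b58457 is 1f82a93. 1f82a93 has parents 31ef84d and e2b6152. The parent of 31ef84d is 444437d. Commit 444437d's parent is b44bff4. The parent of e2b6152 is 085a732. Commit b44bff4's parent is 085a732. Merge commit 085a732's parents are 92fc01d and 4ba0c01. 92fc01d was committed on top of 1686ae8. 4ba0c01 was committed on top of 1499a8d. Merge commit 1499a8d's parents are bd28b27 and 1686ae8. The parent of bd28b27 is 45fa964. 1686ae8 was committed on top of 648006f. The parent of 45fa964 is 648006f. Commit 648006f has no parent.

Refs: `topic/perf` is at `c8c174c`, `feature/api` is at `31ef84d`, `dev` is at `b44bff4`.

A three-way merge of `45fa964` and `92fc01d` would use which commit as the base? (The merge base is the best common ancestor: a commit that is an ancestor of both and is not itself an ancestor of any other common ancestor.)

648006f

Ancestors of 45fa964: {45fa964, 648006f}.
Ancestors of 92fc01d: {1686ae8, 648006f, 92fc01d}.
Common ancestors: {648006f}.
The only common ancestor is 648006f, so it is the merge base.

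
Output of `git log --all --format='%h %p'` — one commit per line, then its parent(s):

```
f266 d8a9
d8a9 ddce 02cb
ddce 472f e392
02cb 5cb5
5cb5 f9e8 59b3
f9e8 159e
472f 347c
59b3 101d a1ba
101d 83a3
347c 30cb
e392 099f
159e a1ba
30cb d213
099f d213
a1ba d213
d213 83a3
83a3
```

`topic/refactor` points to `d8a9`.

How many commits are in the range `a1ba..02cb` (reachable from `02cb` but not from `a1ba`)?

Reachable from 02cb: {02cb, 101d, 159e, 59b3, 5cb5, 83a3, a1ba, d213, f9e8}.
Reachable from a1ba: {83a3, a1ba, d213}.
In 02cb's history but not a1ba's: {02cb, 101d, 159e, 59b3, 5cb5, f9e8} — 6 commits.

6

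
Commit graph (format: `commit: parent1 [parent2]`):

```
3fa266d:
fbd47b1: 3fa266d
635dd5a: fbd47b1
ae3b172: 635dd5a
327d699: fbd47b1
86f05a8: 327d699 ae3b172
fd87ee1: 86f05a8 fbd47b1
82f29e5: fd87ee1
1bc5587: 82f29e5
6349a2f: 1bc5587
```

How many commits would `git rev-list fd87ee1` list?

Walking parent pointers from fd87ee1: reachable set = {327d699, 3fa266d, 635dd5a, 86f05a8, ae3b172, fbd47b1, fd87ee1}.
That is 7 commits.

7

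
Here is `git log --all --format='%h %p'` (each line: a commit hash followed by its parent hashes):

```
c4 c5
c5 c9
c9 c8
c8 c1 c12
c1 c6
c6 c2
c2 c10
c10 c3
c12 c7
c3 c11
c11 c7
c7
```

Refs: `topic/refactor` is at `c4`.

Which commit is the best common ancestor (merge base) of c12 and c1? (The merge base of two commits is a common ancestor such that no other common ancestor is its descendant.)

c7

Ancestors of c12: {c12, c7}.
Ancestors of c1: {c1, c10, c11, c2, c3, c6, c7}.
Common ancestors: {c7}.
The only common ancestor is c7, so it is the merge base.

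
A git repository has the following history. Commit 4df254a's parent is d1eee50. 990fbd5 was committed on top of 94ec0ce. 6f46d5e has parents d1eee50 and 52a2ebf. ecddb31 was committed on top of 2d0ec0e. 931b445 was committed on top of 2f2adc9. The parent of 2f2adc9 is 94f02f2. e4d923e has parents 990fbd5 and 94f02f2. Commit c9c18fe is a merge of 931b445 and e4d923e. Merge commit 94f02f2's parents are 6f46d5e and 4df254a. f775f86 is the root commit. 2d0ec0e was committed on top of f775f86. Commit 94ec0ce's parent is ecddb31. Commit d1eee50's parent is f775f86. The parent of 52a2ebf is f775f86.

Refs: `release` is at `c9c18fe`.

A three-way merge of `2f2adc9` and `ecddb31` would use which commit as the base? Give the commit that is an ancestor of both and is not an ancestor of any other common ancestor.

Ancestors of 2f2adc9: {2f2adc9, 4df254a, 52a2ebf, 6f46d5e, 94f02f2, d1eee50, f775f86}.
Ancestors of ecddb31: {2d0ec0e, ecddb31, f775f86}.
Common ancestors: {f775f86}.
The only common ancestor is f775f86, so it is the merge base.

f775f86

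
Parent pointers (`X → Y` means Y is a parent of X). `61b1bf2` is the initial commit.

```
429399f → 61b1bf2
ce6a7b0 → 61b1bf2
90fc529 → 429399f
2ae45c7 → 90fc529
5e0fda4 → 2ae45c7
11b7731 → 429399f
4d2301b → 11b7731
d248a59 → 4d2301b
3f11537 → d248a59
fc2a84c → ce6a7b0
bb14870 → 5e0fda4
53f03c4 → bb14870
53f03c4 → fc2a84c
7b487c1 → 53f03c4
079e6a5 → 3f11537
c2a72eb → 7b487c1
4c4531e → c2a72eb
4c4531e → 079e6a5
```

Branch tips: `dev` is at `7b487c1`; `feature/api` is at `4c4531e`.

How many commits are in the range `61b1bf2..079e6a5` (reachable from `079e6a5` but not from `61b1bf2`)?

6

Reachable from 079e6a5: {079e6a5, 11b7731, 3f11537, 429399f, 4d2301b, 61b1bf2, d248a59}.
Reachable from 61b1bf2: {61b1bf2}.
In 079e6a5's history but not 61b1bf2's: {079e6a5, 11b7731, 3f11537, 429399f, 4d2301b, d248a59} — 6 commits.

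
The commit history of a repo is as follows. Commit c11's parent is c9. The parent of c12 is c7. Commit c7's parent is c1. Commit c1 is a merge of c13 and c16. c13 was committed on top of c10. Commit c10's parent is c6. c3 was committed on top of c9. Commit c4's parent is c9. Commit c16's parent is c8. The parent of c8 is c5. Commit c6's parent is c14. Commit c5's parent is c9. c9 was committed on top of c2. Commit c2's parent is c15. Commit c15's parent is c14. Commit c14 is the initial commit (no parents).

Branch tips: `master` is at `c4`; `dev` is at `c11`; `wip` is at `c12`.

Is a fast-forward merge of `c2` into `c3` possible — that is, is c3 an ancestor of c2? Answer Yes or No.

No

A fast-forward from c3 to c2 is possible iff c3 is an ancestor of c2.
Ancestors of c2: {c14, c15, c2}.
c3 is not among them, so fast-forward is not possible.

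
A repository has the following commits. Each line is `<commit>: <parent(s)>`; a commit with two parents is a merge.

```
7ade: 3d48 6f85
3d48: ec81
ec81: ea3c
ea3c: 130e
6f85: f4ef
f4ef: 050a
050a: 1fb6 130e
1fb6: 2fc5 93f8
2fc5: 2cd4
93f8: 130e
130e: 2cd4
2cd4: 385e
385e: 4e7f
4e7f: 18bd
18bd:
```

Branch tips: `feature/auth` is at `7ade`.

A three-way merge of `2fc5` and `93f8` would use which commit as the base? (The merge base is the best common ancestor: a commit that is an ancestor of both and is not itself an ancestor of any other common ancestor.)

Ancestors of 2fc5: {18bd, 2cd4, 2fc5, 385e, 4e7f}.
Ancestors of 93f8: {130e, 18bd, 2cd4, 385e, 4e7f, 93f8}.
Common ancestors: {18bd, 2cd4, 385e, 4e7f}.
Among these, 2cd4 is not an ancestor of any other common ancestor — it is the merge base.

2cd4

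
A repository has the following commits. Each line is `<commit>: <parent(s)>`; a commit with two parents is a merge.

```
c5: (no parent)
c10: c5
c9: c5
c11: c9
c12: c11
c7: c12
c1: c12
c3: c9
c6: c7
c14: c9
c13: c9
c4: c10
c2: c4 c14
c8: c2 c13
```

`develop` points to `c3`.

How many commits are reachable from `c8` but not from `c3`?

Reachable from c8: {c10, c13, c14, c2, c4, c5, c8, c9}.
Reachable from c3: {c3, c5, c9}.
In c8's history but not c3's: {c10, c13, c14, c2, c4, c8} — 6 commits.

6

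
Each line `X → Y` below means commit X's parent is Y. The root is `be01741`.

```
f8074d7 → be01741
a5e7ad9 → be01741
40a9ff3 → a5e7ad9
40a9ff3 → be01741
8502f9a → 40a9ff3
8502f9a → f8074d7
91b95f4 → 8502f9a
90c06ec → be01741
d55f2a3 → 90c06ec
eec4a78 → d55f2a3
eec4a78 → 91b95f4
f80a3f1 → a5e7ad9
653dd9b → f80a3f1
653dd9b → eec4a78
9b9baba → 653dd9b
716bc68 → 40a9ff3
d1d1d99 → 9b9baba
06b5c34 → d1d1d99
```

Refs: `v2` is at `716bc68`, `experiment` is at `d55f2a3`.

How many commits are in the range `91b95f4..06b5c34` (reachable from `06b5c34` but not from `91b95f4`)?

Reachable from 06b5c34: {06b5c34, 40a9ff3, 653dd9b, 8502f9a, 90c06ec, 91b95f4, 9b9baba, a5e7ad9, be01741, d1d1d99, d55f2a3, eec4a78, f8074d7, f80a3f1}.
Reachable from 91b95f4: {40a9ff3, 8502f9a, 91b95f4, a5e7ad9, be01741, f8074d7}.
In 06b5c34's history but not 91b95f4's: {06b5c34, 653dd9b, 90c06ec, 9b9baba, d1d1d99, d55f2a3, eec4a78, f80a3f1} — 8 commits.

8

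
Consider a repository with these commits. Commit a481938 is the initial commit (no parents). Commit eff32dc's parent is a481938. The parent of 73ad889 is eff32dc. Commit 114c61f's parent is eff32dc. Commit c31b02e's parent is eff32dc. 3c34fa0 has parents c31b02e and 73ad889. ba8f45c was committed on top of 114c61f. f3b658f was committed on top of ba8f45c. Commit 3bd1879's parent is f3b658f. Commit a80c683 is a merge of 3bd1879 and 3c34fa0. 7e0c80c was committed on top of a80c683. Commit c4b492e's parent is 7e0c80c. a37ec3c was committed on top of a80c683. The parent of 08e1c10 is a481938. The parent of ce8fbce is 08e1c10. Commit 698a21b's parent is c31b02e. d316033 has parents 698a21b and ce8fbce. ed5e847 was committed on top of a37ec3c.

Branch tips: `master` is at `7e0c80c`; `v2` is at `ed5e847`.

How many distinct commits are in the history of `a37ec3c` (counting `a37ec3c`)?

Walking parent pointers from a37ec3c: reachable set = {114c61f, 3bd1879, 3c34fa0, 73ad889, a37ec3c, a481938, a80c683, ba8f45c, c31b02e, eff32dc, f3b658f}.
That is 11 commits.

11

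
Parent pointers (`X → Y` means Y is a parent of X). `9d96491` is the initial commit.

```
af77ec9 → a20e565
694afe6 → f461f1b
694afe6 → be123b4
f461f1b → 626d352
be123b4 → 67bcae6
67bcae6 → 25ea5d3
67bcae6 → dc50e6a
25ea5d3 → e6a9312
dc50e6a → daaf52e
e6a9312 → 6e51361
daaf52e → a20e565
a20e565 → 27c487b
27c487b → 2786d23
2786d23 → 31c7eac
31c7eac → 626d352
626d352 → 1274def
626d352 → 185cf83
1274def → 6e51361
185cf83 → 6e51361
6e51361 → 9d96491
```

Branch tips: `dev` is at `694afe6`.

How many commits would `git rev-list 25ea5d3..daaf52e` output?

8

Reachable from daaf52e: {1274def, 185cf83, 2786d23, 27c487b, 31c7eac, 626d352, 6e51361, 9d96491, a20e565, daaf52e}.
Reachable from 25ea5d3: {25ea5d3, 6e51361, 9d96491, e6a9312}.
In daaf52e's history but not 25ea5d3's: {1274def, 185cf83, 2786d23, 27c487b, 31c7eac, 626d352, a20e565, daaf52e} — 8 commits.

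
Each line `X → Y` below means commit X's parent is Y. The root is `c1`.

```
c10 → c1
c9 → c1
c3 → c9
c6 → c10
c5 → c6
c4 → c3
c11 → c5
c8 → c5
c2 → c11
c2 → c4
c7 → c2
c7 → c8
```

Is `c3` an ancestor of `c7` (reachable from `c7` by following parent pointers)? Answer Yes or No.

Yes

Ancestors of c7 (commits reachable by following parents): {c1, c10, c11, c2, c3, c4, c5, c6, c7, c8, c9}.
c3 is in that set, so it is an ancestor of c7.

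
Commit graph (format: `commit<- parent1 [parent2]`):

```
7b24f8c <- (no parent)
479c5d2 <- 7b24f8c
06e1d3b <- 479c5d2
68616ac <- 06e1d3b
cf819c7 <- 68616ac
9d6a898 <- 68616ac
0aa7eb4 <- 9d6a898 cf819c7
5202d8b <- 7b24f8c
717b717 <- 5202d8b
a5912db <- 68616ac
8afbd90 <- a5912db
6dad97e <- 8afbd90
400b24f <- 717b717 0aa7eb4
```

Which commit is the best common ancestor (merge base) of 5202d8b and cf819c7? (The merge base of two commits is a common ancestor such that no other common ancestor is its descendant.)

7b24f8c

Ancestors of 5202d8b: {5202d8b, 7b24f8c}.
Ancestors of cf819c7: {06e1d3b, 479c5d2, 68616ac, 7b24f8c, cf819c7}.
Common ancestors: {7b24f8c}.
The only common ancestor is 7b24f8c, so it is the merge base.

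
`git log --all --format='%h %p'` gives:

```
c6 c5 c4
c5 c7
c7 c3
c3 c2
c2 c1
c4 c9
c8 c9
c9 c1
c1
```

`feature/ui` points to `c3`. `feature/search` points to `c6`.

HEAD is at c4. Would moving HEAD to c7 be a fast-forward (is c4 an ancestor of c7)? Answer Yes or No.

No

A fast-forward from c4 to c7 is possible iff c4 is an ancestor of c7.
Ancestors of c7: {c1, c2, c3, c7}.
c4 is not among them, so fast-forward is not possible.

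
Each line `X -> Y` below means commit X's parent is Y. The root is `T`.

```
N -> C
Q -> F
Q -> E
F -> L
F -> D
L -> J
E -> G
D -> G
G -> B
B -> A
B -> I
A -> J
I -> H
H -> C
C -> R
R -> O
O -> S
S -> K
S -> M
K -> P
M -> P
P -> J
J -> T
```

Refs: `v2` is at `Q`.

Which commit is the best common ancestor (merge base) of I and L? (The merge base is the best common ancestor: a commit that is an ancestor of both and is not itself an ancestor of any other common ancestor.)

J

Ancestors of I: {C, H, I, J, K, M, O, P, R, S, T}.
Ancestors of L: {J, L, T}.
Common ancestors: {J, T}.
Among these, J is not an ancestor of any other common ancestor — it is the merge base.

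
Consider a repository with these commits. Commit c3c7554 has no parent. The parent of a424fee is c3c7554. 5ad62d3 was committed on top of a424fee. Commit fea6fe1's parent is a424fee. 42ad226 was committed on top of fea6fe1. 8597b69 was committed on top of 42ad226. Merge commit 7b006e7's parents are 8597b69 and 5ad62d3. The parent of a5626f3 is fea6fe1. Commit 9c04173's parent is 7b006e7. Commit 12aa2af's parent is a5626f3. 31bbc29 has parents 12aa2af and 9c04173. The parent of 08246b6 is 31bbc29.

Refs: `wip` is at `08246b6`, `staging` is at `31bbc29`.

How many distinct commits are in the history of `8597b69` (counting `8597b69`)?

5

Walking parent pointers from 8597b69: reachable set = {42ad226, 8597b69, a424fee, c3c7554, fea6fe1}.
That is 5 commits.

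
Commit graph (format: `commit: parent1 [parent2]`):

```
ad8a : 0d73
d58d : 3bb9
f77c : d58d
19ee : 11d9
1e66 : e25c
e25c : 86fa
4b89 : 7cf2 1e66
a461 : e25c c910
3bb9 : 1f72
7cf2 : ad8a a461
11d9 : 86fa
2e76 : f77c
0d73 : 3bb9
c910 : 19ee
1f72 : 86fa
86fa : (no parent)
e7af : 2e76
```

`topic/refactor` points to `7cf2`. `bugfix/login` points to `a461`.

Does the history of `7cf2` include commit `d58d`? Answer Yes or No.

Ancestors of 7cf2: {0d73, 11d9, 19ee, 1f72, 3bb9, 7cf2, 86fa, a461, ad8a, c910, e25c}.
d58d is not in that set, so it is not an ancestor of 7cf2.

No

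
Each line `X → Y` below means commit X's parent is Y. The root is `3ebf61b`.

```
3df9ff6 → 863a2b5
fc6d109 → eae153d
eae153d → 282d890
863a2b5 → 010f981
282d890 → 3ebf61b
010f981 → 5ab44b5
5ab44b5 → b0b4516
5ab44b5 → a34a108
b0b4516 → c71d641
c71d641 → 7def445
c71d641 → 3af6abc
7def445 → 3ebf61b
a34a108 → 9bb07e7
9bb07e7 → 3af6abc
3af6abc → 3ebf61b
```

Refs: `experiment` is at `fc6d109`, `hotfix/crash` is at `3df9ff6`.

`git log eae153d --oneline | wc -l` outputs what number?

Walking parent pointers from eae153d: reachable set = {282d890, 3ebf61b, eae153d}.
That is 3 commits.

3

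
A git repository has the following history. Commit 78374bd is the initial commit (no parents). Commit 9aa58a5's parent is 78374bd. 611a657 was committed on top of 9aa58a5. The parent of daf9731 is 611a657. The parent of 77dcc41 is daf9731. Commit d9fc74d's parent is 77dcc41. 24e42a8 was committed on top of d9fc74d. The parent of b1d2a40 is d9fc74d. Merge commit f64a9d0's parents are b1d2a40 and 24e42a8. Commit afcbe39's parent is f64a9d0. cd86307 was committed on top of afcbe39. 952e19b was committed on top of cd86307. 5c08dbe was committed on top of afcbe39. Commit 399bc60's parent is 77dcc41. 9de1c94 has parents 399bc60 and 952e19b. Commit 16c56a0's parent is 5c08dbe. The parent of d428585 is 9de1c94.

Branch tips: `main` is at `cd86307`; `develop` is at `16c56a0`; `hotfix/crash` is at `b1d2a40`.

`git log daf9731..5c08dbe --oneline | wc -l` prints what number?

7

Reachable from 5c08dbe: {24e42a8, 5c08dbe, 611a657, 77dcc41, 78374bd, 9aa58a5, afcbe39, b1d2a40, d9fc74d, daf9731, f64a9d0}.
Reachable from daf9731: {611a657, 78374bd, 9aa58a5, daf9731}.
In 5c08dbe's history but not daf9731's: {24e42a8, 5c08dbe, 77dcc41, afcbe39, b1d2a40, d9fc74d, f64a9d0} — 7 commits.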